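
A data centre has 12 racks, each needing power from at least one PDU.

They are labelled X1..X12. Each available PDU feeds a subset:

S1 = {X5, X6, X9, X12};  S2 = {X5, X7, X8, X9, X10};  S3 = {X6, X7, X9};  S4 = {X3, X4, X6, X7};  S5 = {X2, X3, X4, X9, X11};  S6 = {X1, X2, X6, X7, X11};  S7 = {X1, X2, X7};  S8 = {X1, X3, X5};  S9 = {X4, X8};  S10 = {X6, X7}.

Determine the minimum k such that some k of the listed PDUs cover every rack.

Take {S1, S2, S4, S6}. Their union is {X1, X2, X3, X4, X5, X6, X7, X8, X9, X10, X11, X12}, which is all 12 racks.
No 3 of the 10 PDUs cover everything (all 120 combinations miss at least one rack), so 4 is optimal.

4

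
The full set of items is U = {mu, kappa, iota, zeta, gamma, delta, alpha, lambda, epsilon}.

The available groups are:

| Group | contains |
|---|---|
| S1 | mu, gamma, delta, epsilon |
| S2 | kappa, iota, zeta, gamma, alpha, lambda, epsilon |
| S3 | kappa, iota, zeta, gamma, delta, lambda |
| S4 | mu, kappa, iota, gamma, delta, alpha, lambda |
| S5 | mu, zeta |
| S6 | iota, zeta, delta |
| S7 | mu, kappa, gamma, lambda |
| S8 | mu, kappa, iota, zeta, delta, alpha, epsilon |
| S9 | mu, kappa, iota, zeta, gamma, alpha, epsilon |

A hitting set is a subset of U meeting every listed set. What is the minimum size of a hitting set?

Take H = {zeta, gamma}. Each listed group contains at least one of these, so H is a hitting set of size 2.
The groups S6, S7 are pairwise disjoint, so any hitting set needs a separate item for each — at least 2. Hence 2 is optimal.

2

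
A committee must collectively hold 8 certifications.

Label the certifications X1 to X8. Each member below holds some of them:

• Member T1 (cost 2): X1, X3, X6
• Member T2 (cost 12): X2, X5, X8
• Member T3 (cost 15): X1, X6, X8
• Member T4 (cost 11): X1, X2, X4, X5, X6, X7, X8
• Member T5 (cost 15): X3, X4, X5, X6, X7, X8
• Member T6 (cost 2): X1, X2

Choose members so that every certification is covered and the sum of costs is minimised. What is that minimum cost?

13

T1, T4 together cover every certification (T1 ∪ T4 = {X1, X2, X3, X4, X5, X6, X7, X8}); total cost 2 + 11 = 13.
The greedy pick T1, T6, T4 costs 15; no covering selection beats 13.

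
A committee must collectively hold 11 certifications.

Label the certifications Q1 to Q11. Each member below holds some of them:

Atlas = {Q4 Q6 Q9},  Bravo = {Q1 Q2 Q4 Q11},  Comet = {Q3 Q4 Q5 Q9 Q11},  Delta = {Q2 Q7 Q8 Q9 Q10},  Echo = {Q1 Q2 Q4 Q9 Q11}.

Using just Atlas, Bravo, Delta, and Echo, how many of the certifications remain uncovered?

Union of Atlas, Bravo, Delta, Echo = {Q1, Q2, Q4, Q6, Q7, Q8, Q9, Q10, Q11}.
Not covered: Q3, Q5 — 2 certifications.

2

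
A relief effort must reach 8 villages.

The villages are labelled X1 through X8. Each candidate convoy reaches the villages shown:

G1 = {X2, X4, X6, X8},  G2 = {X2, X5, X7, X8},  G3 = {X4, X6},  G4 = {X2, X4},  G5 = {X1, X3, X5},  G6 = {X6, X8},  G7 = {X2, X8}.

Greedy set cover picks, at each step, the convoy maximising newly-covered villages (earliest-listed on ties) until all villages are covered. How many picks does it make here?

3

Greedy: pick G1 (covers 4 new) → pick G5 (covers 3 new) → pick G2 (covers 1 new). Total picks: 3.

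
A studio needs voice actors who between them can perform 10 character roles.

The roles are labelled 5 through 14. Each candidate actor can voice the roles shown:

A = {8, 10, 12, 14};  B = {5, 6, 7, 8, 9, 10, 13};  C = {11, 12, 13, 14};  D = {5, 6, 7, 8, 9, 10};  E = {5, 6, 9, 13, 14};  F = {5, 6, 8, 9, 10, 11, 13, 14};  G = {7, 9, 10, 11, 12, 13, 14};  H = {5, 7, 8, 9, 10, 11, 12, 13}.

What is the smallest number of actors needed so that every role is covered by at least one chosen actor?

2

F and G together: F ∪ G = {5, 6, 7, 8, 9, 10, 11, 12, 13, 14} — every role is covered.
No single actor has all 10 roles (the largest, F, has 8), so 2 is optimal.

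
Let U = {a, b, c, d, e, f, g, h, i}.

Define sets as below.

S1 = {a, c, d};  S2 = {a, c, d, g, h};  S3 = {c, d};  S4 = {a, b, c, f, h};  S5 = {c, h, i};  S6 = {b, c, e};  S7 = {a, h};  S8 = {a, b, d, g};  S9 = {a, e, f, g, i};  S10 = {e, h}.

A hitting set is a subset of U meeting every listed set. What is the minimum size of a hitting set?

3

The 3 items {d, e, h} hit every set.
No choice of 2 items meets every set, so 3 is the minimum.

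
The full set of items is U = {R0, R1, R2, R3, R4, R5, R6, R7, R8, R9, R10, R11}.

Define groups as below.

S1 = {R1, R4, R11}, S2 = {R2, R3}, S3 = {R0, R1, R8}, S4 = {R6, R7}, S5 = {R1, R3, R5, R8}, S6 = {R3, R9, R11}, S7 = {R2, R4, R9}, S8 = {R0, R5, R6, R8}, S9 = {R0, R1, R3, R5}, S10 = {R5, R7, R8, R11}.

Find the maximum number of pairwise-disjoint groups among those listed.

3

S3, S4, S7 are pairwise disjoint (S3={R0,R1,R8}; S4={R6,R7}; S7={R2,R4,R9}).
Every remaining group overlaps one of these, and no 4 of the listed groups are pairwise disjoint, so 3 is the maximum.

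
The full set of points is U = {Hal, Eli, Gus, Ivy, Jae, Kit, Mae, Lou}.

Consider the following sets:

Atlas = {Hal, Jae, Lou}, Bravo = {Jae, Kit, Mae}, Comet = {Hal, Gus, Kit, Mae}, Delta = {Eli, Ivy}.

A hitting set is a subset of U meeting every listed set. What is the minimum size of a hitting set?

3

The 3 points {Hal, Eli, Mae} hit every set.
No choice of 2 points meets every set, so 3 is the minimum.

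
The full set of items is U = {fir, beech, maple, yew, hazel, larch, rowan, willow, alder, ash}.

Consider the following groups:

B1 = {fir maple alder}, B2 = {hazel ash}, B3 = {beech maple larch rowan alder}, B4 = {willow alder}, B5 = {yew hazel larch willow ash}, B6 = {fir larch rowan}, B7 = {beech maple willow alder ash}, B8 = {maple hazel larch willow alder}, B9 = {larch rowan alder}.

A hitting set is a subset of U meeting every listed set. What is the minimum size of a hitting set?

The 3 items {hazel, larch, alder} hit every group.
The groups B2, B4, B6 are pairwise disjoint, so any hitting set needs a separate item for each — at least 3. Hence 3 is optimal.

3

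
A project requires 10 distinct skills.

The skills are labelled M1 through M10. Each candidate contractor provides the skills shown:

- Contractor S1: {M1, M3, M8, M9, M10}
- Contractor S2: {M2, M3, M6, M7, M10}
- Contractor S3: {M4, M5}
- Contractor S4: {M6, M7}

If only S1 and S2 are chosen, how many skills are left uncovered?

2

Union of S1, S2 = {M1, M2, M3, M6, M7, M8, M9, M10}.
Not covered: M4, M5 — 2 skills.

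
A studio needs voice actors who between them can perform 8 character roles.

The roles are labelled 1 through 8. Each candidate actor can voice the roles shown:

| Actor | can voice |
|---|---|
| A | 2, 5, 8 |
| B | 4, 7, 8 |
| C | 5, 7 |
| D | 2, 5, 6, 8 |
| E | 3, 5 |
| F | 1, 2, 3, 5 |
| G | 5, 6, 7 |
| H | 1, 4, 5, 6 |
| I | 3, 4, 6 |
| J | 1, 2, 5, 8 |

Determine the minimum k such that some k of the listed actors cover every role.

B and I and J together: B ∪ I ∪ J = {1, 2, 3, 4, 5, 6, 7, 8} — every role is covered.
No 2 of the 10 actors cover everything (all 45 combinations miss at least one role), so 3 is optimal.

3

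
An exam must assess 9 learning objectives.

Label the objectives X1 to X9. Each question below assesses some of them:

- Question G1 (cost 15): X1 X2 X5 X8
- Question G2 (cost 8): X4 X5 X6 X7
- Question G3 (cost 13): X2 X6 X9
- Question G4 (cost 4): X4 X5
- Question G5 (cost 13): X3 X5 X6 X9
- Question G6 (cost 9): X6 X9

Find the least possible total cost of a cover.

G1, G2, G5 together cover every objective (G1 ∪ G2 ∪ G5 = {X1, X2, X3, X4, X5, X6, X7, X8, X9}); total cost 15 + 8 + 13 = 36.
No covering selection has total cost below 36.

36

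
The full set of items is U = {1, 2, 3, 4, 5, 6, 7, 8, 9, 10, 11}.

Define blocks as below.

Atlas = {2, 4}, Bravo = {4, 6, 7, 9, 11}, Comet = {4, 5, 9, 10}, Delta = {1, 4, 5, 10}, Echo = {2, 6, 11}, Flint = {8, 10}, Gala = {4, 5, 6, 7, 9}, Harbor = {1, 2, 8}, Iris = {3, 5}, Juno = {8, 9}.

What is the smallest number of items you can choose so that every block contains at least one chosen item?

H = {2, 3, 9, 10} meets every block (each contains at least one member of H), and |H| = 4.
No choice of 3 items meets every block, so 4 is the minimum.

4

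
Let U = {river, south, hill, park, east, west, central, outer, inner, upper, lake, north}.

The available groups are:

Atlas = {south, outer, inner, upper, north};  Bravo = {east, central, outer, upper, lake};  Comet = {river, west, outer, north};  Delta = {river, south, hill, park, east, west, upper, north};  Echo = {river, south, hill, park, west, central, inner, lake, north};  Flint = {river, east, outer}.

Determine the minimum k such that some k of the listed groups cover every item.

Take {Bravo, Echo}. Their union is {river, south, hill, park, east, west, central, outer, inner, upper, lake, north}, which is all 12 items.
No single group has all 12 items (the largest, Echo, has 9), so 2 is optimal.

2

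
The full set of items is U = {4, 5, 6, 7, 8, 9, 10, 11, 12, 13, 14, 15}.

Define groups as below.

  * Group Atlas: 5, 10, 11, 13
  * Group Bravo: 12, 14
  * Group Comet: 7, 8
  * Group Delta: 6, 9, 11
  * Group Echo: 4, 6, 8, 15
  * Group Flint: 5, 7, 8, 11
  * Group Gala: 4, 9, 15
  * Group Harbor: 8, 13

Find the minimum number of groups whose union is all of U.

5

Atlas and Bravo and Comet and Delta and Echo together: Atlas ∪ Bravo ∪ Comet ∪ Delta ∪ Echo = {4, 5, 6, 7, 8, 9, 10, 11, 12, 13, 14, 15} — every item is covered.
No 4 of the 8 groups cover everything (all 70 combinations miss at least one item), so 5 is optimal.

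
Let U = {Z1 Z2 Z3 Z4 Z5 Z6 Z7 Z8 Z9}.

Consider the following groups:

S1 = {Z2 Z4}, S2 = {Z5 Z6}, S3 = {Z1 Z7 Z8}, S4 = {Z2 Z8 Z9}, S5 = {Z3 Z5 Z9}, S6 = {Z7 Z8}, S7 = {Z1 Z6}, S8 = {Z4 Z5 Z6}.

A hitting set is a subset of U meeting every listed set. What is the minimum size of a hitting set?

H = {Z2, Z5, Z6, Z7} meets every group (each contains at least one member of H), and |H| = 4.
The groups S1, S5, S6, S7 are pairwise disjoint, so any hitting set needs a separate item for each — at least 4. Hence 4 is optimal.

4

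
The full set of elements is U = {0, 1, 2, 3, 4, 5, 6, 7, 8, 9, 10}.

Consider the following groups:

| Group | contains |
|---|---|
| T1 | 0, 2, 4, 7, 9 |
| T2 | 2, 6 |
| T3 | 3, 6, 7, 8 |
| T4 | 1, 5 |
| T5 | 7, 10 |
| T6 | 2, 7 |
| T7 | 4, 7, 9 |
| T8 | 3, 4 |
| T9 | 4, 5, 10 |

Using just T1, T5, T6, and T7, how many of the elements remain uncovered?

Union of T1, T5, T6, T7 = {0, 2, 4, 7, 9, 10}.
Not covered: 1, 3, 5, 6, 8 — 5 elements.

5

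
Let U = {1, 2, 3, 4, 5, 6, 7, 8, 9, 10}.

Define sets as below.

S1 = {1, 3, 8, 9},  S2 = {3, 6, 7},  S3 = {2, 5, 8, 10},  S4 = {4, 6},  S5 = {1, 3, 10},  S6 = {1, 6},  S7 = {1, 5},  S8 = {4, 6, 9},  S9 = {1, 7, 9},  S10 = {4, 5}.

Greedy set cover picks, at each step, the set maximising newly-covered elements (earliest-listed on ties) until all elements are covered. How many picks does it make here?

4

Greedy: pick S1 (covers 4 new) → pick S3 (covers 3 new) → pick S2 (covers 2 new) → pick S4 (covers 1 new). Total picks: 4.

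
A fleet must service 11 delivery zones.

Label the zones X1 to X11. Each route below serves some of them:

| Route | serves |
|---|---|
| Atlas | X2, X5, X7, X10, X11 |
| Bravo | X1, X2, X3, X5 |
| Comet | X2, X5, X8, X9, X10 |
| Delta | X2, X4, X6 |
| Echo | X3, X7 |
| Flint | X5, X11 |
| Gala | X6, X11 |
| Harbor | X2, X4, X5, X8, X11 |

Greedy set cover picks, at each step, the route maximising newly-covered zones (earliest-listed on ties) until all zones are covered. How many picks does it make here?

Greedy: pick Atlas (covers 5 new) → pick Bravo (covers 2 new) → pick Comet (covers 2 new) → pick Delta (covers 2 new). Total picks: 4.

4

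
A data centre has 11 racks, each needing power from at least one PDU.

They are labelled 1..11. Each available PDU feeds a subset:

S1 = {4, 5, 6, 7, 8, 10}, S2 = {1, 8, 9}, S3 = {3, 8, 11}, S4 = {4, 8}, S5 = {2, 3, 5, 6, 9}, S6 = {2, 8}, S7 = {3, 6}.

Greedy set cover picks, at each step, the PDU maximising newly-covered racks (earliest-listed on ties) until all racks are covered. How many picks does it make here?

Greedy: pick S1 (covers 6 new) → pick S5 (covers 3 new) → pick S2 (covers 1 new) → pick S3 (covers 1 new). Total picks: 4.

4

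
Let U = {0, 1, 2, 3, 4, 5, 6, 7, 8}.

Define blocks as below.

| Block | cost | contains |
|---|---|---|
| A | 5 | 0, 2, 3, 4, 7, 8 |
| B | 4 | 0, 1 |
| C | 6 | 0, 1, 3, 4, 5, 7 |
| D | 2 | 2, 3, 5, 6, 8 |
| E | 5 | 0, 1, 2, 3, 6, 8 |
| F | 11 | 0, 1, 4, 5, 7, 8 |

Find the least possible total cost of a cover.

C, D together cover every point (C ∪ D = {0, 1, 2, 3, 4, 5, 6, 7, 8}); total cost 6 + 2 = 8.
No covering selection has total cost below 8.

8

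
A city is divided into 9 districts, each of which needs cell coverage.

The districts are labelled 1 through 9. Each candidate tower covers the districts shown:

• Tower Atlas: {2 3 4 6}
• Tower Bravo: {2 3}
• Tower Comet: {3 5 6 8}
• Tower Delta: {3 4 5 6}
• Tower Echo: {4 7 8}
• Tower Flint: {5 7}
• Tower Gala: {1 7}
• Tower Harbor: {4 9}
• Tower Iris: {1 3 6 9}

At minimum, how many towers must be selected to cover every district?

Take {Bravo, Comet, Echo, Iris}. Their union is {1, 2, 3, 4, 5, 6, 7, 8, 9}, which is all 9 districts.
No 3 of the 9 towers cover everything (all 84 combinations miss at least one district), so 4 is optimal.

4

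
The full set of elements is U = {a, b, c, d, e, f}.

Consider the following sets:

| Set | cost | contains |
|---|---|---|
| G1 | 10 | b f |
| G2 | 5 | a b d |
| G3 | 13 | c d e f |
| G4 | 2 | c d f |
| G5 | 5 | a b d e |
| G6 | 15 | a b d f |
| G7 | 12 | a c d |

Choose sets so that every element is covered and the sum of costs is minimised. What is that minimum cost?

7

G4, G5 together cover every element (G4 ∪ G5 = {a, b, c, d, e, f}); total cost 2 + 5 = 7.
No covering selection has total cost below 7.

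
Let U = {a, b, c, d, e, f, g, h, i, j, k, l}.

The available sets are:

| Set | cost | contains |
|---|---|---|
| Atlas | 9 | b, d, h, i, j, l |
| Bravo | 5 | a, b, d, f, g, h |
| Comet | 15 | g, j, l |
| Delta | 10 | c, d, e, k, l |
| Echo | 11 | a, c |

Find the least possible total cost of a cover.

Atlas, Bravo, Delta together cover every point (Atlas ∪ Bravo ∪ Delta = {a, b, c, d, e, f, g, h, i, j, k, l}); total cost 9 + 5 + 10 = 24.
No covering selection has total cost below 24.

24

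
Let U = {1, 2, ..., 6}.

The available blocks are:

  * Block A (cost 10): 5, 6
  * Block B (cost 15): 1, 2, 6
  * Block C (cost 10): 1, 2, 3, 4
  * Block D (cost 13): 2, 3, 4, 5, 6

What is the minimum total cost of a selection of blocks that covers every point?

20

A, C together cover every point (A ∪ C = {1, 2, 3, 4, 5, 6}); total cost 10 + 10 = 20.
No covering selection has total cost below 20.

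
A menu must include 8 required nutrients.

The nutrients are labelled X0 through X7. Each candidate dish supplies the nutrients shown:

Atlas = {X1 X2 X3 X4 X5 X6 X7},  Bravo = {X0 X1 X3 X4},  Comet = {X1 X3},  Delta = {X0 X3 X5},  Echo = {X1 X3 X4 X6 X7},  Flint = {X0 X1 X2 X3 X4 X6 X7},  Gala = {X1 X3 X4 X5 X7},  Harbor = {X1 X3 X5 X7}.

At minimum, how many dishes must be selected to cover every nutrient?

2

Take {Atlas, Bravo}. Their union is {X0, X1, X2, X3, X4, X5, X6, X7}, which is all 8 nutrients.
No single dish has all 8 nutrients (the largest, Atlas, has 7), so 2 is optimal.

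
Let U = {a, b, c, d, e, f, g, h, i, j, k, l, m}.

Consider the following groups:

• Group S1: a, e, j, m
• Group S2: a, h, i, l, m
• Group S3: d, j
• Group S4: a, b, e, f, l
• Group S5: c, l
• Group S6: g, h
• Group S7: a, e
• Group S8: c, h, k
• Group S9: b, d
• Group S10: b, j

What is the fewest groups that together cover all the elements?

S2 and S3 and S4 and S6 and S8 together: S2 ∪ S3 ∪ S4 ∪ S6 ∪ S8 = {a, b, c, d, e, f, g, h, i, j, k, l, m} — every element is covered.
No 4 of the 10 groups cover everything (all 210 combinations miss at least one element), so 5 is optimal.

5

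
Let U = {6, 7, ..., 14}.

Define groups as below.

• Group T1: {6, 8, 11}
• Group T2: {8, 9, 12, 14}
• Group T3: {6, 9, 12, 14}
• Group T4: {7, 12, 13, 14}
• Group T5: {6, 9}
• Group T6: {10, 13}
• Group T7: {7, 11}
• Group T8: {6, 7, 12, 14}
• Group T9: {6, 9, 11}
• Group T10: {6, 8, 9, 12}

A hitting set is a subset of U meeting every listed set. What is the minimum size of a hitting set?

4

Take H = {6, 7, 8, 13}. Each listed group contains at least one of these, so H is a hitting set of size 4.
No choice of 3 elements meets every group, so 4 is the minimum.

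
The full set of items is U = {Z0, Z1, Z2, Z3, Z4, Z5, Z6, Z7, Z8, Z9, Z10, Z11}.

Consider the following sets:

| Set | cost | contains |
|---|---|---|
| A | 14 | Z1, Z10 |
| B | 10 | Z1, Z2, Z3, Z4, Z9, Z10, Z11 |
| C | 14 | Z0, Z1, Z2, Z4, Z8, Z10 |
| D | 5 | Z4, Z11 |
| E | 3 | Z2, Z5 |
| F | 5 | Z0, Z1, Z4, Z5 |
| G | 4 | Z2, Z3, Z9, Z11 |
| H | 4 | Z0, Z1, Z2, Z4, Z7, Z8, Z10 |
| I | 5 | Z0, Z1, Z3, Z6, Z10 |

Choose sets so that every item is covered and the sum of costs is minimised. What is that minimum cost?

16

E, G, H, I together cover every item (E ∪ G ∪ H ∪ I = {Z0, Z1, Z2, Z3, Z4, Z5, Z6, Z7, Z8, Z9, Z10, Z11}); total cost 3 + 4 + 4 + 5 = 16.
No covering selection has total cost below 16.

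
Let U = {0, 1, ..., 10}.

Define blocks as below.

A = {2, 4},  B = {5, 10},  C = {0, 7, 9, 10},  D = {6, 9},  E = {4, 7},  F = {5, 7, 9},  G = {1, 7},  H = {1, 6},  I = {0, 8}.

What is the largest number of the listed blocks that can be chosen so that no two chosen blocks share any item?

A, B, D, G, I are pairwise disjoint (A={2,4}; B={5,10}; D={6,9}; G={1,7}; I={0,8}).
Every remaining block overlaps one of these, and no 6 of the listed blocks are pairwise disjoint, so 5 is the maximum.

5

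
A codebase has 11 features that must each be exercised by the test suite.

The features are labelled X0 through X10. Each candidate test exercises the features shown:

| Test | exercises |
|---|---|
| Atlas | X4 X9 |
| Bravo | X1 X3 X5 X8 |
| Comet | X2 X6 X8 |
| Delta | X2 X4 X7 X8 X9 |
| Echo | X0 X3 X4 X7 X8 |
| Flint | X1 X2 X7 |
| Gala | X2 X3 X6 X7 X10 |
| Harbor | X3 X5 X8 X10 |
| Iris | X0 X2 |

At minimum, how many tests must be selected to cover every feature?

Take {Bravo, Delta, Gala, Iris}. Their union is {X0, X1, X2, X3, X4, X5, X6, X7, X8, X9, X10}, which is all 11 features.
No 3 of the 9 tests cover everything (all 84 combinations miss at least one feature), so 4 is optimal.

4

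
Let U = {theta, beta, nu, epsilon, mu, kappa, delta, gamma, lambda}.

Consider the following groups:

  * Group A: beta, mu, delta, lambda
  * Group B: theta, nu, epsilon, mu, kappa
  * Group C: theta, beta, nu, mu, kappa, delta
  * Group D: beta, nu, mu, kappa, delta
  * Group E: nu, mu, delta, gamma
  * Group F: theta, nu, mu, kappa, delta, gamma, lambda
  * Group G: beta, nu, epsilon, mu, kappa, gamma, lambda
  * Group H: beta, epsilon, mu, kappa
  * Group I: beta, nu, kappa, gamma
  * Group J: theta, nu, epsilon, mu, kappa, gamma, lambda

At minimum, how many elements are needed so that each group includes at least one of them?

2

The 2 elements {beta, mu} hit every group.
No single element lies in every group, so at least 2 are needed and 2 is optimal.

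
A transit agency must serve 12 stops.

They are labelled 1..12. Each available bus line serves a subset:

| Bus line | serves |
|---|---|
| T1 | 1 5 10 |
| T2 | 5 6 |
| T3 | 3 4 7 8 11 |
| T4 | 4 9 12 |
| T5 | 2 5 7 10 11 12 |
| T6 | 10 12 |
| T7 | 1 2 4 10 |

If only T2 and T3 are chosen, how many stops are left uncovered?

Union of T2, T3 = {3, 4, 5, 6, 7, 8, 11}.
Not covered: 1, 2, 9, 10, 12 — 5 stops.

5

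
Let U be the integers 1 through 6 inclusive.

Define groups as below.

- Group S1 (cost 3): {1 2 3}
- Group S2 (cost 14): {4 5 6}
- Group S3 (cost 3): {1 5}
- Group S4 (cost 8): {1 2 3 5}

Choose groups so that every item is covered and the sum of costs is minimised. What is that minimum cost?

17

S1, S2 together cover every item (S1 ∪ S2 = {1, 2, 3, 4, 5, 6}); total cost 3 + 14 = 17.
The greedy pick S1, S3, S2 costs 20; no covering selection beats 17.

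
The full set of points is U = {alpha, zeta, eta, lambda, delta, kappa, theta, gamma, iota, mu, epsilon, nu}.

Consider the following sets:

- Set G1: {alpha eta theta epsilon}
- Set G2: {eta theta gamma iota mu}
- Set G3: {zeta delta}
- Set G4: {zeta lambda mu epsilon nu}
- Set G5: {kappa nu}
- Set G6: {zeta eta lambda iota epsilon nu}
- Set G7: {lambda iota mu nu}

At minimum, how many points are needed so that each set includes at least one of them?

3

H = {zeta, theta, nu} meets every set (each contains at least one member of H), and |H| = 3.
The sets G1, G3, G7 are pairwise disjoint, so any hitting set needs a separate point for each — at least 3. Hence 3 is optimal.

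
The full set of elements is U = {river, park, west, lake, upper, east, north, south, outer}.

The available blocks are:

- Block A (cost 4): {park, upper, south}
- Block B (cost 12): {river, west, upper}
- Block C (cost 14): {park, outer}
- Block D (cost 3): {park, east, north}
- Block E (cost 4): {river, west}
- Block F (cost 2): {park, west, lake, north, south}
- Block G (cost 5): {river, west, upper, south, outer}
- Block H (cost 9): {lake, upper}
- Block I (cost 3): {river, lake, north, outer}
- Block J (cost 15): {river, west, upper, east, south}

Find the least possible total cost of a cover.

10

D, F, G together cover every element (D ∪ F ∪ G = {river, park, west, lake, upper, east, north, south, outer}); total cost 3 + 2 + 5 = 10.
The greedy pick F, I, D, A costs 12; no covering selection beats 10.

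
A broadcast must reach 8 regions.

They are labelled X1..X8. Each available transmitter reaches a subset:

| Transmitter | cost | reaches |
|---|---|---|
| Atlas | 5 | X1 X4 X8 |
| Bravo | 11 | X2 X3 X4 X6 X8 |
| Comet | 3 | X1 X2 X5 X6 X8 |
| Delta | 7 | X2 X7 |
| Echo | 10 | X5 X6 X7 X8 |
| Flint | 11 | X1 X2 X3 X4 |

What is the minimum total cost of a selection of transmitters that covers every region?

21

Echo, Flint together cover every region (Echo ∪ Flint = {X1, X2, X3, X4, X5, X6, X7, X8}); total cost 10 + 11 = 21.
The greedy pick Comet, Atlas, Delta, Bravo costs 26; no covering selection beats 21.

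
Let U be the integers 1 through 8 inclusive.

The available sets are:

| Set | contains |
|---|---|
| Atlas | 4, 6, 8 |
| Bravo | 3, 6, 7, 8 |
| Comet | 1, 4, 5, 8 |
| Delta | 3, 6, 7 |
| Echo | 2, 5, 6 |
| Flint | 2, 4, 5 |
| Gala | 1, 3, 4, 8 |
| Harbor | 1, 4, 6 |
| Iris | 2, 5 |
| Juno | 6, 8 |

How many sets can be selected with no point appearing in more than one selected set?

2

Atlas, Iris are pairwise disjoint (Atlas={4,6,8}; Iris={2,5}).
Every remaining set overlaps one of these, and no 3 of the listed sets are pairwise disjoint, so 2 is the maximum.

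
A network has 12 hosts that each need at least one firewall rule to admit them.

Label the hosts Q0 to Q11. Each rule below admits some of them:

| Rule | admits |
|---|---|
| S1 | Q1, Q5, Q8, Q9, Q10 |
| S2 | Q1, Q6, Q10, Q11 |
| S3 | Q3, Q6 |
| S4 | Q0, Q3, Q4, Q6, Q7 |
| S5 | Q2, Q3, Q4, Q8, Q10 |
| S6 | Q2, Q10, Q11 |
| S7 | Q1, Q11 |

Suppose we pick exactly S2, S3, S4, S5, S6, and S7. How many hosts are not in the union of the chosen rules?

2

Union of S2, S3, S4, S5, S6, S7 = {Q0, Q1, Q2, Q3, Q4, Q6, Q7, Q8, Q10, Q11}.
Not covered: Q5, Q9 — 2 hosts.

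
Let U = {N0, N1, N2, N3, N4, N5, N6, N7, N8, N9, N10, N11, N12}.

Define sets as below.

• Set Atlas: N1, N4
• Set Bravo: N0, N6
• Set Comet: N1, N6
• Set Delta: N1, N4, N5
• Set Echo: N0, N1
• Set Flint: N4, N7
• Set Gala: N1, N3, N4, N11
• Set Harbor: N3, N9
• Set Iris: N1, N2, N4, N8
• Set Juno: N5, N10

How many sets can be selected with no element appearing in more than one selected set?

4

Echo, Flint, Harbor, Juno are pairwise disjoint (Echo={N0,N1}; Flint={N4,N7}; Harbor={N3,N9}; Juno={N5,N10}).
Every remaining set overlaps one of these, and no 5 of the listed sets are pairwise disjoint, so 4 is the maximum.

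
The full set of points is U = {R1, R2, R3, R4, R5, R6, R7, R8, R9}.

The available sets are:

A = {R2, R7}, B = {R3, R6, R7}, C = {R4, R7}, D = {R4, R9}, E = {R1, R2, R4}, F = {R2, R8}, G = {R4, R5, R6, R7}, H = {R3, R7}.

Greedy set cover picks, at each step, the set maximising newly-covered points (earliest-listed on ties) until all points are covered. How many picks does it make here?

Greedy: pick G (covers 4 new) → pick E (covers 2 new) → pick B (covers 1 new) → pick D (covers 1 new) → pick F (covers 1 new). Total picks: 5.

5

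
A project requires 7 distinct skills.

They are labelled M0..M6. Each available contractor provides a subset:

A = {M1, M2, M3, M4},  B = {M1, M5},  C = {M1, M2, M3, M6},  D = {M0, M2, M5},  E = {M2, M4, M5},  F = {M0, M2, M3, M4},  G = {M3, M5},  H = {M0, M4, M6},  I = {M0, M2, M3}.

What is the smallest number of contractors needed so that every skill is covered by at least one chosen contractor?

C and D and E together: C ∪ D ∪ E = {M0, M1, M2, M3, M4, M5, M6} — every skill is covered.
No 2 of the 9 contractors cover everything (all 36 combinations miss at least one skill), so 3 is optimal.

3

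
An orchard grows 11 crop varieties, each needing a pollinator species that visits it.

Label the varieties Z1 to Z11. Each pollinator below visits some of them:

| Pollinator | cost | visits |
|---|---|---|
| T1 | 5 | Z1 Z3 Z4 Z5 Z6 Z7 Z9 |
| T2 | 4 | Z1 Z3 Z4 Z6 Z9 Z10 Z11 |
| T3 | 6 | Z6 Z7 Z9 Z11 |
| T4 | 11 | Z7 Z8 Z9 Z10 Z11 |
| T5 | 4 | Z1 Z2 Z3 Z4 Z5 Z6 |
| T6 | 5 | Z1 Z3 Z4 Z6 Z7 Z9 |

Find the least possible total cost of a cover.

15

T4, T5 together cover every variety (T4 ∪ T5 = {Z1, Z2, Z3, Z4, Z5, Z6, Z7, Z8, Z9, Z10, Z11}); total cost 11 + 4 = 15.
The greedy pick T2, T5, T1, T4 costs 24; no covering selection beats 15.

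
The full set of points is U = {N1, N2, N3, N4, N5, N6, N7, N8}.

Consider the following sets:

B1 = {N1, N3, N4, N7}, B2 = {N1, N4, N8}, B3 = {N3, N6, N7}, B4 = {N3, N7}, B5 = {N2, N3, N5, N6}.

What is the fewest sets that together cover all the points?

3

B2 and B4 and B5 together: B2 ∪ B4 ∪ B5 = {N1, N2, N3, N4, N5, N6, N7, N8} — every point is covered.
Only B5 contains N2, so B5 is forced; the remaining 4 points need at least 2 more sets (each remaining set adds at most 3) — so at least 3 sets are needed, and 3 is optimal.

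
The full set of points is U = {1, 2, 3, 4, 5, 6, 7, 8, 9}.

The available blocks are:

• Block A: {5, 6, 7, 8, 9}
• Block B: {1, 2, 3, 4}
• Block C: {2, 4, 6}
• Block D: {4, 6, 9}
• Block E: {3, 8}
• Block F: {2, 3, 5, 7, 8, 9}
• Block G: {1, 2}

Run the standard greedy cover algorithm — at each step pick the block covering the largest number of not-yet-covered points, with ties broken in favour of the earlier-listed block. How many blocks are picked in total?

Greedy: pick F (covers 6 new) → pick B (covers 2 new) → pick A (covers 1 new). Total picks: 3.
(The true minimum cover uses only 2 blocks, so greedy is not optimal here.)

3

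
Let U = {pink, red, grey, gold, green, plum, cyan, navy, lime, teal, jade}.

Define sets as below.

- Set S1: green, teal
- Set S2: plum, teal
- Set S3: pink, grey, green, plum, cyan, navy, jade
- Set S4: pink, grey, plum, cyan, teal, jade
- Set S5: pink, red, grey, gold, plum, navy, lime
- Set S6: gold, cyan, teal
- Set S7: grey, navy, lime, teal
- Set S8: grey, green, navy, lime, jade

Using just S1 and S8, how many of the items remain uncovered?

Union of S1, S8 = {grey, green, navy, lime, teal, jade}.
Not covered: pink, red, gold, plum, cyan — 5 items.

5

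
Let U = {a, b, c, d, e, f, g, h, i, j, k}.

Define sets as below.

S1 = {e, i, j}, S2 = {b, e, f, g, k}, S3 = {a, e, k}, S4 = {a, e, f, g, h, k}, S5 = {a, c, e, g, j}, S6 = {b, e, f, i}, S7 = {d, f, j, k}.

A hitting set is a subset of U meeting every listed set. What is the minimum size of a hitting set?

The 2 items {e, j} hit every set.
No single item lies in every set, so at least 2 are needed and 2 is optimal.

2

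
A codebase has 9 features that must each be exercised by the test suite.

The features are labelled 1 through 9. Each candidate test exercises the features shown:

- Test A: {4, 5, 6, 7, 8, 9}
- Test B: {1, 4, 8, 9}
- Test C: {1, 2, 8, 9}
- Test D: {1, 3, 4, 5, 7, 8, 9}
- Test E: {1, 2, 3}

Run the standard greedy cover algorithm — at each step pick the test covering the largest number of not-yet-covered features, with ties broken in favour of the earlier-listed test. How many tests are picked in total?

3

Greedy: pick D (covers 7 new) → pick A (covers 1 new) → pick C (covers 1 new). Total picks: 3.
(The true minimum cover uses only 2 tests, so greedy is not optimal here.)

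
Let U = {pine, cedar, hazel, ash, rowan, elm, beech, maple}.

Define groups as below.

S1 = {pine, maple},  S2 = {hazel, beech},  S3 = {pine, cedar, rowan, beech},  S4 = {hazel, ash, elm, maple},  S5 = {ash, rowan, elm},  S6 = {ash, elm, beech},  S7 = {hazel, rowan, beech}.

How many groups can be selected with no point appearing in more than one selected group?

S1, S2, S5 are pairwise disjoint (S1={pine,maple}; S2={hazel,beech}; S5={ash,rowan,elm}).
Every remaining group overlaps one of these, and no 4 of the listed groups are pairwise disjoint, so 3 is the maximum.

3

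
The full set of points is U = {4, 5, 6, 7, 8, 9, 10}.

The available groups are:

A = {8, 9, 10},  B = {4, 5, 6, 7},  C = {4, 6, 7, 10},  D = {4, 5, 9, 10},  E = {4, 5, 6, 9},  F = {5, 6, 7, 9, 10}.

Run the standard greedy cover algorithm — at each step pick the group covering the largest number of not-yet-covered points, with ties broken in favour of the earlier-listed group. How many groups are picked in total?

3

Greedy: pick F (covers 5 new) → pick A (covers 1 new) → pick B (covers 1 new). Total picks: 3.
(The true minimum cover uses only 2 groups, so greedy is not optimal here.)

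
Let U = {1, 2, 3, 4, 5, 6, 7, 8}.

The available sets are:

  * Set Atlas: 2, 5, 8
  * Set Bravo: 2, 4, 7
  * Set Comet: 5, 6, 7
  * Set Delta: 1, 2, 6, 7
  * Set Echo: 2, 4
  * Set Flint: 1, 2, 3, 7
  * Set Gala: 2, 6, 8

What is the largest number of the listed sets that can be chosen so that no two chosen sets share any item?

Comet, Echo are pairwise disjoint (Comet={5,6,7}; Echo={2,4}).
Every remaining set overlaps one of these, and no 3 of the listed sets are pairwise disjoint, so 2 is the maximum.

2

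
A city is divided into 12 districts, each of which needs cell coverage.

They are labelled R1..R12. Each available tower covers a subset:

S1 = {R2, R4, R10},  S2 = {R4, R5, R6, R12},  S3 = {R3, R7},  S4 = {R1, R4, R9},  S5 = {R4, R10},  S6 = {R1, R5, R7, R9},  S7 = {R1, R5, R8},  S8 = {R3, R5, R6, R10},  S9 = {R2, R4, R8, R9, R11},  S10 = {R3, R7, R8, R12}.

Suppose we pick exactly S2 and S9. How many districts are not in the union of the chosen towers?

Union of S2, S9 = {R2, R4, R5, R6, R8, R9, R11, R12}.
Not covered: R1, R3, R7, R10 — 4 districts.

4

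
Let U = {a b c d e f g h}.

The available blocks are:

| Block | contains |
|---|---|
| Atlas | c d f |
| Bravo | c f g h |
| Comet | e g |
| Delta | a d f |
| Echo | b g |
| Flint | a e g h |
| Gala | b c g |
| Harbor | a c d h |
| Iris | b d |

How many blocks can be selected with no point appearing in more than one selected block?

Comet, Iris are pairwise disjoint (Comet={e,g}; Iris={b,d}).
Every remaining block overlaps one of these, and no 3 of the listed blocks are pairwise disjoint, so 2 is the maximum.

2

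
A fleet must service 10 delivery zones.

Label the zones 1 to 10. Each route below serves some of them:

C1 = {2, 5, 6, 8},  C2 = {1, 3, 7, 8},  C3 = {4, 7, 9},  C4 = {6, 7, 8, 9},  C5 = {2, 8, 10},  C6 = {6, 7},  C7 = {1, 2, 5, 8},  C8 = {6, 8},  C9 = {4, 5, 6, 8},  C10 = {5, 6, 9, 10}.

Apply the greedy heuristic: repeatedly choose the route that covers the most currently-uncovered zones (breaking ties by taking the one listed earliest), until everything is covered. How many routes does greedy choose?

Greedy: pick C1 (covers 4 new) → pick C2 (covers 3 new) → pick C3 (covers 2 new) → pick C5 (covers 1 new). Total picks: 4.

4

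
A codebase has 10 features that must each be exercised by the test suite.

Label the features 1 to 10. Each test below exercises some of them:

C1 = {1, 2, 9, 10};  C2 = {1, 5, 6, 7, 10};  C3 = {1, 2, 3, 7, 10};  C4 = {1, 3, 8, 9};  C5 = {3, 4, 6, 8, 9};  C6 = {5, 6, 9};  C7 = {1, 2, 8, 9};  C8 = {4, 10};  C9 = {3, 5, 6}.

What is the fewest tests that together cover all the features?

3

C2 and C3 and C5 together: C2 ∪ C3 ∪ C5 = {1, 2, 3, 4, 5, 6, 7, 8, 9, 10} — every feature is covered.
No 2 of the 9 tests cover everything (all 36 combinations miss at least one feature), so 3 is optimal.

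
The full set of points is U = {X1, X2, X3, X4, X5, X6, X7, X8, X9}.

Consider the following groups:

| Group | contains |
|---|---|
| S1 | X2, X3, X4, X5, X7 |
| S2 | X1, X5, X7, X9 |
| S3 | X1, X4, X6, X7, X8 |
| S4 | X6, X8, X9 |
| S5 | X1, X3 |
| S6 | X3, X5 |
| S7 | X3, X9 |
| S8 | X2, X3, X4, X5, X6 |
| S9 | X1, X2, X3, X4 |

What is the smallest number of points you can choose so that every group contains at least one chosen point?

H = {X3, X6, X9} meets every group (each contains at least one member of H), and |H| = 3.
No choice of 2 points meets every group, so 3 is the minimum.

3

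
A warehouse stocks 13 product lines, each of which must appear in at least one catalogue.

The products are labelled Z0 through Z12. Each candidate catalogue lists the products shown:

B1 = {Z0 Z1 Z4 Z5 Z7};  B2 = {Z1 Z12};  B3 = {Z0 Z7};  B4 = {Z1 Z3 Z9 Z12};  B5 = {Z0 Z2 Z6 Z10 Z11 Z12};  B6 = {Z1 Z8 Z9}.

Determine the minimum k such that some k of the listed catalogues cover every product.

Take {B1, B4, B5, B6}. Their union is {Z0, Z1, Z2, Z3, Z4, Z5, Z6, Z7, Z8, Z9, Z10, Z11, Z12}, which is all 13 products.
No 3 of the 6 catalogues cover everything (all 20 combinations miss at least one product), so 4 is optimal.

4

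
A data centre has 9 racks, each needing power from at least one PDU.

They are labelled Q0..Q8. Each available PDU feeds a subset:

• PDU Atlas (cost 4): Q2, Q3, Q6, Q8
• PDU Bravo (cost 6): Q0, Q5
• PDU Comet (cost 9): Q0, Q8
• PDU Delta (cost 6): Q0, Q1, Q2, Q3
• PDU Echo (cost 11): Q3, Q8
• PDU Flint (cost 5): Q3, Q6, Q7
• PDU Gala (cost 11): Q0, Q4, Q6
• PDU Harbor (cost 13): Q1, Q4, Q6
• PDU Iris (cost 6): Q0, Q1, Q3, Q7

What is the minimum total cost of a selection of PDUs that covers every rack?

27

Atlas, Bravo, Gala, Iris together cover every rack (Atlas ∪ Bravo ∪ Gala ∪ Iris = {Q0, Q1, Q2, Q3, Q4, Q5, Q6, Q7, Q8}); total cost 4 + 6 + 11 + 6 = 27.
No covering selection has total cost below 27.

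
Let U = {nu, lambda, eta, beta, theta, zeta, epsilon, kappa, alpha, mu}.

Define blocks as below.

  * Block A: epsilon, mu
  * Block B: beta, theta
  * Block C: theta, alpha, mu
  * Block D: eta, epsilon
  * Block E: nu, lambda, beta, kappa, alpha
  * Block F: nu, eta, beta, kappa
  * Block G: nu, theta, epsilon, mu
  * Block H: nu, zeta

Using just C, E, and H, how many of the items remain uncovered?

Union of C, E, H = {nu, lambda, beta, theta, zeta, kappa, alpha, mu}.
Not covered: eta, epsilon — 2 items.

2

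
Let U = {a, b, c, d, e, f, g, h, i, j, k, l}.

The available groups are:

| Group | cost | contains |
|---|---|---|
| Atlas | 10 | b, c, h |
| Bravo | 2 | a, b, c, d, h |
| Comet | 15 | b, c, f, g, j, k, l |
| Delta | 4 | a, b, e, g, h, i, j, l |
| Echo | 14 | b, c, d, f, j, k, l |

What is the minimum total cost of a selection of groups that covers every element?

18

Delta, Echo together cover every element (Delta ∪ Echo = {a, b, c, d, e, f, g, h, i, j, k, l}); total cost 4 + 14 = 18.
The greedy pick Bravo, Delta, Echo costs 20; no covering selection beats 18.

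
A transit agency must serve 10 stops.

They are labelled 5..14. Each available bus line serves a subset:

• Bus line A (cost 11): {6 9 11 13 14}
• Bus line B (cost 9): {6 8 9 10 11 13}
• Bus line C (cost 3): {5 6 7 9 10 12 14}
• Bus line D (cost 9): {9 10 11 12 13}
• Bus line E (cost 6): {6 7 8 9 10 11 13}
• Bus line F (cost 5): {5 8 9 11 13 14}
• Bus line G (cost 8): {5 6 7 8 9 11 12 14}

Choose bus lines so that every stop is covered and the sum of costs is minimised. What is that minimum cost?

C, F together cover every stop (C ∪ F = {5, 6, 7, 8, 9, 10, 11, 12, 13, 14}); total cost 3 + 5 = 8.
No covering selection has total cost below 8.

8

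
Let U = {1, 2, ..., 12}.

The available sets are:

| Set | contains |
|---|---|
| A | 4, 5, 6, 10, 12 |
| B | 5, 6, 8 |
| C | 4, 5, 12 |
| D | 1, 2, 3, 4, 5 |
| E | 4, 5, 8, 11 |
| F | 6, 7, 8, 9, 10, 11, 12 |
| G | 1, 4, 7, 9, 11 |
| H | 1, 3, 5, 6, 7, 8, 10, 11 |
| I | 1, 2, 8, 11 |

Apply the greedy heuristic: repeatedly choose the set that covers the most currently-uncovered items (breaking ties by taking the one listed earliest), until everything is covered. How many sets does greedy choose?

Greedy: pick H (covers 8 new) → pick A (covers 2 new) → pick D (covers 1 new) → pick F (covers 1 new). Total picks: 4.
(The true minimum cover uses only 2 sets, so greedy is not optimal here.)

4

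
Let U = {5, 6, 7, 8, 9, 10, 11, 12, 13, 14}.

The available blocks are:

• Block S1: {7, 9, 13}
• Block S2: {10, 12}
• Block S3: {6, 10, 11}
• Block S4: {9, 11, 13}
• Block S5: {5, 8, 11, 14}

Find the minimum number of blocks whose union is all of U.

S1, S2, S3, and S5 cover everything between them: the union {5, 6, 7, 8, 9, 10, 11, 12, 13, 14} is all of U.
Only S3 contains 6, so S3 is forced; the remaining 7 elements need at least 3 more blocks (each remaining block adds at most 3) — so at least 4 blocks are needed, and 4 is optimal.

4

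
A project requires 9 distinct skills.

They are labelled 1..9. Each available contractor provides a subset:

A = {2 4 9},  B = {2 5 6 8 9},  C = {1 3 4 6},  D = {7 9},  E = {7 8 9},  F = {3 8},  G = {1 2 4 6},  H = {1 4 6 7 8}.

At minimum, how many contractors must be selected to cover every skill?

3

B and C and E together: B ∪ C ∪ E = {1, 2, 3, 4, 5, 6, 7, 8, 9} — every skill is covered.
Only B contains 5, so B is forced; the remaining 4 skills need at least 2 more contractors (each remaining contractor adds at most 3) — so at least 3 contractors are needed, and 3 is optimal.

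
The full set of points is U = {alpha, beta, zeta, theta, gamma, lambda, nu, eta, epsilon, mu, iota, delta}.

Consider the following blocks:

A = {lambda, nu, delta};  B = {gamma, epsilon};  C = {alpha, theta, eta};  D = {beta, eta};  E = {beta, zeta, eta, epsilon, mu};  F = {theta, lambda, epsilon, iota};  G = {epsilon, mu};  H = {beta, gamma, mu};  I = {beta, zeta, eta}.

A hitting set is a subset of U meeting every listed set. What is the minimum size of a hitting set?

4

Take T = {gamma, lambda, eta, mu}. Each listed block contains at least one of these, so T is a hitting set of size 4.
No choice of 3 points meets every block, so 4 is the minimum.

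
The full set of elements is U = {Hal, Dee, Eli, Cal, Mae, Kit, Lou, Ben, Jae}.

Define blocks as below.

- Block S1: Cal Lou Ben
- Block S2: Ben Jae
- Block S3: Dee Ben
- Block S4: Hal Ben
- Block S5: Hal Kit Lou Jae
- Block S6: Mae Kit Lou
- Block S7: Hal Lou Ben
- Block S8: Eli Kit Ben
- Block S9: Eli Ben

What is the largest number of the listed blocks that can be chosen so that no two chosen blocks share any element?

S2, S6 are pairwise disjoint (S2={Ben,Jae}; S6={Mae,Kit,Lou}).
Every remaining block overlaps one of these, and no 3 of the listed blocks are pairwise disjoint, so 2 is the maximum.

2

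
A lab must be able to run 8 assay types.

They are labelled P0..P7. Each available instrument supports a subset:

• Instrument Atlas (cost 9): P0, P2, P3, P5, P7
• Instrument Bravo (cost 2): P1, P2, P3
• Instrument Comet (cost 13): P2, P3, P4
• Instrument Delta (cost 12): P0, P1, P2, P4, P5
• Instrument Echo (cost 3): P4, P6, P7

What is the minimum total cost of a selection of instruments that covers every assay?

14

Atlas, Bravo, Echo together cover every assay (Atlas ∪ Bravo ∪ Echo = {P0, P1, P2, P3, P4, P5, P6, P7}); total cost 9 + 2 + 3 = 14.
No covering selection has total cost below 14.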